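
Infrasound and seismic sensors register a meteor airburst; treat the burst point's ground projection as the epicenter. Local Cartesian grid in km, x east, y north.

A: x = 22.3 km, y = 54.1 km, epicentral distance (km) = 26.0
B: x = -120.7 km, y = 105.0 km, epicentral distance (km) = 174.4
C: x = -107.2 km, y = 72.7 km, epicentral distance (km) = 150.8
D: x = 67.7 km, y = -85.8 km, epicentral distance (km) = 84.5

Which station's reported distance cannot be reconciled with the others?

Solve using three stations at a time. Using A, B, C (subtract circle equations pairwise → linear system) gives (x, y) ≈ (38.5, 33.8).
Distances from that point to each station vs reported:
  A: calculated 26.0 vs reported 26.0 → residual 0.0 km
  B: calculated 174.4 vs reported 174.4 → residual 0.0 km
  C: calculated 150.8 vs reported 150.8 → residual 0.0 km
  D: calculated 123.1 vs reported 84.5 → residual 38.6 km
A, B, C are mutually consistent (residuals ≈ 0); D is off by 38.6 km.

D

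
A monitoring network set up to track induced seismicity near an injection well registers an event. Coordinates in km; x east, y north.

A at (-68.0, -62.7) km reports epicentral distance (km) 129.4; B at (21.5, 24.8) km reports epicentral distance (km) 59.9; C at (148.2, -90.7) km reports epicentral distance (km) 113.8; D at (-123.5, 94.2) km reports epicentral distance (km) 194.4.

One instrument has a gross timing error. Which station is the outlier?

Solve using three stations at a time. Using A, B, C (subtract circle equations pairwise → linear system) gives (x, y) ≈ (55.6, -24.5).
Distances from that point to each station vs reported:
  A: calculated 129.4 vs reported 129.4 → residual 0.0 km
  B: calculated 59.9 vs reported 59.9 → residual 0.0 km
  C: calculated 113.8 vs reported 113.8 → residual 0.0 km
  D: calculated 214.9 vs reported 194.4 → residual 20.5 km
A, B, C are mutually consistent (residuals ≈ 0); D is off by 20.5 km.

D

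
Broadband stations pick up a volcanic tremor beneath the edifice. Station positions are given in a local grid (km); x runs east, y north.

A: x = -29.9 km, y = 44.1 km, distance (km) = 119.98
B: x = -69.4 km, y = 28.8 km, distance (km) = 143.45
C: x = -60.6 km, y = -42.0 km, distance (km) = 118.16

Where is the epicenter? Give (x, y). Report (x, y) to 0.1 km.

Circle about each station: (x + 29.9)² + (y − 44.1)² = 119.98²; (x + 69.4)² + (y − 28.8)² = 143.45²; (x + 60.6)² + (y + 42.0)² = 118.16².
Subtracting the A equation from the B and C equations removes the quadratic terms:
-79.0 x − 30.6 y = -3375.72
-61.4 x − 172.2 y = 3030.95
Solving the 2×2 system: x ≈ 57.5, y ≈ -38.1 km.

(57.5, -38.1)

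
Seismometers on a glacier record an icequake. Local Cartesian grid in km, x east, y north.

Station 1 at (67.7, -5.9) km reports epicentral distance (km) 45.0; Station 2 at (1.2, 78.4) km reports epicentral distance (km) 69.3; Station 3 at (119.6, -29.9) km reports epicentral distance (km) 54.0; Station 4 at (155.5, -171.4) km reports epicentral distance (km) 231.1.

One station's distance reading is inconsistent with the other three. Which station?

Solve using three stations at a time. Using Station 1, Station 2, Station 4 (subtract circle equations pairwise → linear system) gives (x, y) ≈ (57.2, 37.7).
Distances from that point to each station vs reported:
  Station 1: calculated 44.9 vs reported 45.0 → residual 0.1 km
  Station 2: calculated 69.2 vs reported 69.3 → residual 0.1 km
  Station 3: calculated 92.0 vs reported 54.0 → residual 38.0 km
  Station 4: calculated 231.1 vs reported 231.1 → residual 0.0 km
Station 1, Station 2, Station 4 are mutually consistent (residuals ≈ 0); Station 3 is off by 38.0 km.

Station 3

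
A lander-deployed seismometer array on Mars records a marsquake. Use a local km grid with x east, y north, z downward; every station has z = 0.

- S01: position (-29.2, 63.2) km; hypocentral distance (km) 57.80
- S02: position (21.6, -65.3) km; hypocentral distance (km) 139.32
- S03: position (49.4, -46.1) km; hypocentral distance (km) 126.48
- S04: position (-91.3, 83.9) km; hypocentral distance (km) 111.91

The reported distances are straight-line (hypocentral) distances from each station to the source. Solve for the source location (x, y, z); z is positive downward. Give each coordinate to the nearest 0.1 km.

x ≈ 11.7 km, y ≈ 67.6 km, depth ≈ 40.6 km

Each station gives a sphere (x−x_i)² + (y−y_i)² + z² = d_i² (stations at z=0).
Subtracting the S01 sphere from S02 and S03: z² cancels, leaving linear equations in x and y:
101.6 x − 257.0 y = -16185.45
157.2 x − 218.6 y = -12937.66
Solving: x ≈ 11.718, y ≈ 67.611 km (keep extra digits for the depth step; rounded: 11.7, 67.6).
Then from the S01 sphere: z² = 57.80² − (x + 29.2)² − (y − 63.2)² with x = 11.718, y = 67.611, so z ≈ 40.584 ≈ 40.6 km.
Check against S04 (with the unrounded solution): distance 111.92 ≈ 111.91 km. ✓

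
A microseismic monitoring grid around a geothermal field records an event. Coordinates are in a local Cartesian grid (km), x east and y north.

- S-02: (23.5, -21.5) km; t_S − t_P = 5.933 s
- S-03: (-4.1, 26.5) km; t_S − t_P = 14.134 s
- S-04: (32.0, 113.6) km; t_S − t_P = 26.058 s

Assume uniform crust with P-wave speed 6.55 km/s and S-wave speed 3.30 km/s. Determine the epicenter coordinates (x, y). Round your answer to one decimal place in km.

(33.4, -59.7)

Distance from S−P lag: d = Δt · v_P v_S / (v_P − v_S) = Δt · (6.55·3.30)/(6.55−3.30) ≈ 6.6508·Δt.
So d_S-02 = 39.46, d_S-03 = 94.00, d_S-04 = 173.31 km.
Circle about each station: (x − 23.5)² + (y + 21.5)² = 39.46²; (x + 4.1)² + (y − 26.5)² = 94.00²; (x − 32.0)² + (y − 113.6)² = 173.31².
Subtracting pairs of circle equations eliminates x²+y² and gives linear equations (the radical axes):
-55.2 x + 96.0 y = -7574.35
17.0 x + 270.2 y = -15564.80
Solving the 2×2 system: x ≈ 33.4, y ≈ -59.7 km.
Check against S-02 (with the unrounded x, y): √((x − 23.5)²+(y + 21.5)²) = 39.46 ≈ 39.46 km. ✓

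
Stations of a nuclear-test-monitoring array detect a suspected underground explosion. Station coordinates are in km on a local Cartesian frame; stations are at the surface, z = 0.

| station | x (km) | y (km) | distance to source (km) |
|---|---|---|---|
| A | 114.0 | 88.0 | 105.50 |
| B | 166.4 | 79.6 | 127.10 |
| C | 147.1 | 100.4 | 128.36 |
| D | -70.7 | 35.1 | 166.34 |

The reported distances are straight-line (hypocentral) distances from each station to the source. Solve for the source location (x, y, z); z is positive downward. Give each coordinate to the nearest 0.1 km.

Each station gives a sphere (x−x_i)² + (y−y_i)² + z² = d_i² (stations at z=0).
Subtracting the A sphere from B and C: z² cancels, leaving linear equations in x and y:
104.8 x − 16.8 y = 8260.96
66.2 x + 24.8 y = 5632.53
Solving: x ≈ 80.701, y ≈ 11.698 km (keep extra digits for the depth step; rounded: 80.7, 11.7).
Then from the A sphere: z² = 105.50² − (x − 114.0)² − (y − 88.0)² with x = 80.701, y = 11.698, so z ≈ 64.803 ≈ 64.8 km.
Check against D (with the unrounded solution): distance 166.34 ≈ 166.34 km. ✓

(80.7, 11.7, 64.8)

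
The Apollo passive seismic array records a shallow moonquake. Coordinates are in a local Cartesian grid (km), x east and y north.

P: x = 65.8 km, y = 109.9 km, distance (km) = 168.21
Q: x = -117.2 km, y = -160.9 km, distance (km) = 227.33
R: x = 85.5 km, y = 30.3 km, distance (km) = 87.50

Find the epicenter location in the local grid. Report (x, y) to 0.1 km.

85.1 km east, -57.2 km north

Circle about each station: (x − 65.8)² + (y − 109.9)² = 168.21²; (x + 117.2)² + (y + 160.9)² = 227.33²; (x − 85.5)² + (y − 30.3)² = 87.50².
Subtracting the P equation from the Q and R equations removes the quadratic terms:
-366.0 x − 541.6 y = -167.32
39.4 x − 159.2 y = 12459.04
Solving the 2×2 system: x ≈ 85.1, y ≈ -57.2 km.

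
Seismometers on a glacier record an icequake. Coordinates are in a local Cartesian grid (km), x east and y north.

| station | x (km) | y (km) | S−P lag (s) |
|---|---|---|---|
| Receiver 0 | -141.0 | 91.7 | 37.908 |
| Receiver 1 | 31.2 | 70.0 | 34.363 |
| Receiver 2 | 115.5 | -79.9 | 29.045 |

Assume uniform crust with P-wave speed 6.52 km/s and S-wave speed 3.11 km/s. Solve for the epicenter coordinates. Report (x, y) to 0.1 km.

(-53.4, -116.0)

Distance from S−P lag: d = Δt · v_P v_S / (v_P − v_S) = Δt · (6.52·3.11)/(6.52−3.11) ≈ 5.9464·Δt.
So d_Receiver 0 = 225.42, d_Receiver 1 = 204.34, d_Receiver 2 = 172.71 km.
Circle about each station: (x + 141.0)² + (y − 91.7)² = 225.42²; (x − 31.2)² + (y − 70.0)² = 204.34²; (x − 115.5)² + (y + 79.9)² = 172.71².
Subtracting the Receiver 0 equation from the Receiver 1 and Receiver 2 equations removes the quadratic terms:
344.4 x − 43.4 y = -13357.11
513.0 x − 343.2 y = 12419.80
Solving the 2×2 system: x ≈ -53.4, y ≈ -116.0 km.
Check against Receiver 0 (with the unrounded x, y): √((x + 141.0)²+(y − 91.7)²) = 225.43 ≈ 225.42 km. ✓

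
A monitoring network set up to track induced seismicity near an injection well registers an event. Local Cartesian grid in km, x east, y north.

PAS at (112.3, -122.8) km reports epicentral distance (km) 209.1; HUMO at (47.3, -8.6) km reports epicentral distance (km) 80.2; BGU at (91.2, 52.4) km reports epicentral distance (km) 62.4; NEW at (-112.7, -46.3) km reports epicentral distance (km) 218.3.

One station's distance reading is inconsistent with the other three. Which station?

Solve using three stations at a time. Using PAS, HUMO, BGU (subtract circle equations pairwise → linear system) gives (x, y) ≈ (31.3, 70.0).
Distances from that point to each station vs reported:
  PAS: calculated 209.1 vs reported 209.1 → residual 0.0 km
  HUMO: calculated 80.2 vs reported 80.2 → residual 0.0 km
  BGU: calculated 62.4 vs reported 62.4 → residual 0.0 km
  NEW: calculated 185.1 vs reported 218.3 → residual 33.2 km
PAS, HUMO, BGU are mutually consistent (residuals ≈ 0); NEW is off by 33.2 km.

NEW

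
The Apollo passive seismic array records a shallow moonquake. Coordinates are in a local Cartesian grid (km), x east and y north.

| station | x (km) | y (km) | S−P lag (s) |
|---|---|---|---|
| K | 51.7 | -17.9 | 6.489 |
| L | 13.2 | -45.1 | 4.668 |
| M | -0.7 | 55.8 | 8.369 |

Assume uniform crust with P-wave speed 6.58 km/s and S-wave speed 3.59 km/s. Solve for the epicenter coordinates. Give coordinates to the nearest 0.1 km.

(1.0, -10.3)

Distance from S−P lag: d = Δt · v_P v_S / (v_P − v_S) = Δt · (6.58·3.59)/(6.58−3.59) ≈ 7.9004·Δt.
So d_K = 51.27, d_L = 36.88, d_M = 66.12 km.
Circle about each station: (x − 51.7)² + (y + 17.9)² = 51.27²; (x − 13.2)² + (y + 45.1)² = 36.88²; (x + 0.7)² + (y − 55.8)² = 66.12².
Subtracting pairs of circle equations eliminates x²+y² and gives linear equations (the radical axes):
-77.0 x − 54.4 y = 483.43
-104.8 x + 147.4 y = -1622.41
Solving the 2×2 system: x ≈ 1.0, y ≈ -10.3 km.
Check against K (with the unrounded x, y): √((x − 51.7)²+(y + 17.9)²) = 51.27 ≈ 51.27 km. ✓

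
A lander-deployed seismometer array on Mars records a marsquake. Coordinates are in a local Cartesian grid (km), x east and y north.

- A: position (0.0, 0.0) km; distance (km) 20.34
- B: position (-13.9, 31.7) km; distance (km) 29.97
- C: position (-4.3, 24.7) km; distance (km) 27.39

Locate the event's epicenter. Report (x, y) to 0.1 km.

Circle about each station: x² + y² = 20.34²; (x + 13.9)² + (y − 31.7)² = 29.97²; (x + 4.3)² + (y − 24.7)² = 27.39².
Subtracting the A equation from the B and C equations removes the quadratic terms:
-27.8 x + 63.4 y = 713.61
-8.6 x + 49.4 y = 292.08
Solving the 2×2 system: x ≈ -20.2, y ≈ 2.4 km.

x ≈ -20.2 km, y ≈ 2.4 km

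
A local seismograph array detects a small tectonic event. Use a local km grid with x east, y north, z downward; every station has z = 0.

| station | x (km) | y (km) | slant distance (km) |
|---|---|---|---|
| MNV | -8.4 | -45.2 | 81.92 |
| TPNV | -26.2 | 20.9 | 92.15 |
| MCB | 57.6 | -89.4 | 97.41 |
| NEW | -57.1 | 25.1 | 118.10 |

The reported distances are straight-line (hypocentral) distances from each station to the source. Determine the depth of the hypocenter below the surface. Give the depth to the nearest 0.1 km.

z ≈ 53.7 km

Each station gives a sphere (x−x_i)² + (y−y_i)² + z² = d_i² (stations at z=0).
Subtracting the MNV sphere from TPNV and MCB: z² cancels, leaving linear equations in x and y:
-35.6 x + 132.2 y = -2771.09
132.0 x − 88.4 y = 6418.70
Solving: x ≈ 42.199, y ≈ -9.598 km (keep extra digits for the depth step; rounded: 42.2, -9.6).
Then from the MNV sphere: z² = 81.92² − (x + 8.4)² − (y + 45.2)² with x = 42.199, y = -9.598, so z ≈ 53.695 ≈ 53.7 km.
Check against NEW (with the unrounded solution): distance 118.10 ≈ 118.10 km. ✓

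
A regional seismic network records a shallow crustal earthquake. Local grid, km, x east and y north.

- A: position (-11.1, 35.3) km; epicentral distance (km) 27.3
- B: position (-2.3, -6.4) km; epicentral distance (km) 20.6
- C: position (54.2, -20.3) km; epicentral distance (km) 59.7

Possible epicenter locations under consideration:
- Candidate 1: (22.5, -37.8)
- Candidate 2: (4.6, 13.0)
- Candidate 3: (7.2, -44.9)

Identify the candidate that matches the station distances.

Candidate 2

For each candidate, compare |candidate − station| to the reported distance:
Candidate 1: residuals A 53.2, B 19.4, C 23.5 → max 53.2 km
Candidate 2: residuals A 0.0, B 0.0, C 0.0 → max 0.0 km
Candidate 3: residuals A 55.0, B 19.1, C 6.7 → max 55.0 km
Only Candidate 2 has all residuals ≈ 0.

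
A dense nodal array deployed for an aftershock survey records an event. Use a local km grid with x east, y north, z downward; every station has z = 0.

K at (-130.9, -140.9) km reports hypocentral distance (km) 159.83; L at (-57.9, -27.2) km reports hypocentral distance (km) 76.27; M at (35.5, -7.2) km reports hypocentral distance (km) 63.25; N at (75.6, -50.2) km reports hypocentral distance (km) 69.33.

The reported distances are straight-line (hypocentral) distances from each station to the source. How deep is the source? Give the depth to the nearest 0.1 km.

depth ≈ 10.9 km

Each station gives a sphere (x−x_i)² + (y−y_i)² + z² = d_i² (stations at z=0).
Subtracting the K sphere from L and M: z² cancels, leaving linear equations in x and y:
146.0 x + 227.4 y = -13166.85
332.8 x + 267.4 y = -14130.46
Solving: x ≈ 8.394, y ≈ -63.291 km (keep extra digits for the depth step; rounded: 8.4, -63.3).
Then from the K sphere: z² = 159.83² − (x + 130.9)² − (y + 140.9)² with x = 8.394, y = -63.291, so z ≈ 10.939 ≈ 10.9 km.
Check against N (with the unrounded solution): distance 69.34 ≈ 69.33 km. ✓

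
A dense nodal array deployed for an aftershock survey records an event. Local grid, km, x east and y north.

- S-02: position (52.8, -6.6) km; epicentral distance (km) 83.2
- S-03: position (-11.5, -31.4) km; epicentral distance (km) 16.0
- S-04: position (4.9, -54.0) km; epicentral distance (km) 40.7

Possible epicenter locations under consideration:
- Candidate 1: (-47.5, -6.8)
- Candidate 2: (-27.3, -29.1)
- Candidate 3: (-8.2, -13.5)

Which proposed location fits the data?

Candidate 2

For each candidate, compare |candidate − station| to the reported distance:
Candidate 1: residuals S-02 17.1, S-03 27.6, S-04 29.8 → max 29.8 km
Candidate 2: residuals S-02 0.0, S-03 0.0, S-04 0.0 → max 0.0 km
Candidate 3: residuals S-02 21.8, S-03 2.2, S-04 1.9 → max 21.8 km
Only Candidate 2 has all residuals ≈ 0.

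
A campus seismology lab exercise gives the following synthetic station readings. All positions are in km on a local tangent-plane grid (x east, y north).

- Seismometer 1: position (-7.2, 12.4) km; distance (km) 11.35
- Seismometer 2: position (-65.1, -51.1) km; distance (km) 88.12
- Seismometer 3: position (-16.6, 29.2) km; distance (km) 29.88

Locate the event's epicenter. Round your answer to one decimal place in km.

(2.1, 5.9)

Circle about each station: (x + 7.2)² + (y − 12.4)² = 11.35²; (x + 65.1)² + (y + 51.1)² = 88.12²; (x + 16.6)² + (y − 29.2)² = 29.88².
Subtracting pairs of circle equations eliminates x²+y² and gives linear equations (the radical axes):
-115.8 x − 127.0 y = -992.69
-18.8 x + 33.6 y = 158.61
Solving the 2×2 system: x ≈ 2.1, y ≈ 5.9 km.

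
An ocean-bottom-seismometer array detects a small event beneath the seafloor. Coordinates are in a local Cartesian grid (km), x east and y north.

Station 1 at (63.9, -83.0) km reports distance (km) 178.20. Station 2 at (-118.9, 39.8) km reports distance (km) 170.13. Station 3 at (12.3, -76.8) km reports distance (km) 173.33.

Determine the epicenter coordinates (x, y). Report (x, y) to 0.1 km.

Circle about each station: (x − 63.9)² + (y + 83.0)² = 178.20²; (x + 118.9)² + (y − 39.8)² = 170.13²; (x − 12.3)² + (y + 76.8)² = 173.33².
Subtracting the Station 1 equation from the Station 2 and Station 3 equations removes the quadratic terms:
-365.6 x + 245.6 y = 7560.06
-103.2 x + 12.4 y = -3210.73
Solving the 2×2 system: x ≈ 42.4, y ≈ 93.9 km.
Check against Station 1 (with the unrounded x, y): √((x − 63.9)²+(y + 83.0)²) = 178.19 ≈ 178.20 km. ✓

x ≈ 42.4 km, y ≈ 93.9 km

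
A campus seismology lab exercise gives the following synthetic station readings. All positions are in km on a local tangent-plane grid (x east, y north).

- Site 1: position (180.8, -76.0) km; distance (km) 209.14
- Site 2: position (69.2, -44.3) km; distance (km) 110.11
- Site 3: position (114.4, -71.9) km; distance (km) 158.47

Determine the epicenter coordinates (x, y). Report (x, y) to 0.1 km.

Circle about each station: (x − 180.8)² + (y + 76.0)² = 209.14²; (x − 69.2)² + (y + 44.3)² = 110.11²; (x − 114.4)² + (y + 71.9)² = 158.47².
Subtracting pairs of circle equations eliminates x²+y² and gives linear equations (the radical axes):
-223.2 x + 63.4 y = -98.18
-132.8 x + 8.2 y = -1580.87
Solving the 2×2 system: x ≈ 15.1, y ≈ 51.6 km.

15.1 km east, 51.6 km north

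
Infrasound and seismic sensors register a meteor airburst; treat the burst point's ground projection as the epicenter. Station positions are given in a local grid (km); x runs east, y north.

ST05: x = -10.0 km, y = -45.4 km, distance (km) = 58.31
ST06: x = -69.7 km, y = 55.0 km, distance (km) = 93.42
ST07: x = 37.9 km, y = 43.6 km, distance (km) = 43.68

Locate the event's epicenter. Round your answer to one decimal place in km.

11.5 km east, 8.8 km north

Circle about each station: (x + 10.0)² + (y + 45.4)² = 58.31²; (x + 69.7)² + (y − 55.0)² = 93.42²; (x − 37.9)² + (y − 43.6)² = 43.68².
Subtracting the ST05 equation from the ST06 and ST07 equations removes the quadratic terms:
-119.4 x + 200.8 y = 394.69
95.8 x + 178.0 y = 2668.32
Solving the 2×2 system: x ≈ 11.5, y ≈ 8.8 km.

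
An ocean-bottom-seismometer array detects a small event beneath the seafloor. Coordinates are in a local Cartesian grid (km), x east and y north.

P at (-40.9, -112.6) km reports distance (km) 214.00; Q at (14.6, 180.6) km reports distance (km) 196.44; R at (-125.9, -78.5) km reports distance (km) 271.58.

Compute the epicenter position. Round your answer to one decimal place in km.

(127.3, 19.7)

Circle about each station: (x + 40.9)² + (y + 112.6)² = 214.00²; (x − 14.6)² + (y − 180.6)² = 196.44²; (x + 125.9)² + (y + 78.5)² = 271.58².
Subtracting the P equation from the Q and R equations removes the quadratic terms:
111.0 x + 586.4 y = 25685.28
-170.0 x + 68.2 y = -20298.21
Solving the 2×2 system: x ≈ 127.3, y ≈ 19.7 km.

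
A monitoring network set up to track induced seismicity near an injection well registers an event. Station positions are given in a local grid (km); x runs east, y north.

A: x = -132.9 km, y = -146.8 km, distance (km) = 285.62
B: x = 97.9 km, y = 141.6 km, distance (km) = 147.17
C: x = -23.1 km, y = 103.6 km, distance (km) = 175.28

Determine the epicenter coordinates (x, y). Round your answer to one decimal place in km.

Circle about each station: (x + 132.9)² + (y + 146.8)² = 285.62²; (x − 97.9)² + (y − 141.6)² = 147.17²; (x + 23.1)² + (y − 103.6)² = 175.28².
Subtracting the A equation from the B and C equations removes the quadratic terms:
461.6 x + 576.8 y = 50342.10
219.6 x + 500.8 y = 22909.63
Solving the 2×2 system: x ≈ 114.8, y ≈ -4.6 km.

x ≈ 114.8 km, y ≈ -4.6 km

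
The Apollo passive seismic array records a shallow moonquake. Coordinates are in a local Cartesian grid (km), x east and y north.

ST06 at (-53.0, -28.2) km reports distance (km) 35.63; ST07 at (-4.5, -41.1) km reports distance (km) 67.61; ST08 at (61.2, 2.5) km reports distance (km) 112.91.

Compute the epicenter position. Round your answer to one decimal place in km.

(-51.6, 7.4)

Circle about each station: (x + 53.0)² + (y + 28.2)² = 35.63²; (x + 4.5)² + (y + 41.1)² = 67.61²; (x − 61.2)² + (y − 2.5)² = 112.91².
Subtracting pairs of circle equations eliminates x²+y² and gives linear equations (the radical axes):
97.0 x − 25.8 y = -5196.40
228.4 x + 61.4 y = -11331.72
Solving the 2×2 system: x ≈ -51.6, y ≈ 7.4 km.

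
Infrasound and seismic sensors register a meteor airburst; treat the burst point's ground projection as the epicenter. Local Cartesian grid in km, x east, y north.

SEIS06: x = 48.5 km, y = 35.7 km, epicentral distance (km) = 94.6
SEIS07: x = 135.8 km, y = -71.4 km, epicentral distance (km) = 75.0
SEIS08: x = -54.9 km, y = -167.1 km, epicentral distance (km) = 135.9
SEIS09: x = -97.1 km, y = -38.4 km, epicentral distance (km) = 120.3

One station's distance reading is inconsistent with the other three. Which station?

Solve using three stations at a time. Using SEIS06, SEIS08, SEIS09 (subtract circle equations pairwise → linear system) gives (x, y) ≈ (22.0, -55.1).
Distances from that point to each station vs reported:
  SEIS06: calculated 94.6 vs reported 94.6 → residual 0.0 km
  SEIS07: calculated 115.0 vs reported 75.0 → residual 40.0 km
  SEIS08: calculated 135.9 vs reported 135.9 → residual 0.0 km
  SEIS09: calculated 120.3 vs reported 120.3 → residual 0.0 km
SEIS06, SEIS08, SEIS09 are mutually consistent (residuals ≈ 0); SEIS07 is off by 40.0 km.

SEIS07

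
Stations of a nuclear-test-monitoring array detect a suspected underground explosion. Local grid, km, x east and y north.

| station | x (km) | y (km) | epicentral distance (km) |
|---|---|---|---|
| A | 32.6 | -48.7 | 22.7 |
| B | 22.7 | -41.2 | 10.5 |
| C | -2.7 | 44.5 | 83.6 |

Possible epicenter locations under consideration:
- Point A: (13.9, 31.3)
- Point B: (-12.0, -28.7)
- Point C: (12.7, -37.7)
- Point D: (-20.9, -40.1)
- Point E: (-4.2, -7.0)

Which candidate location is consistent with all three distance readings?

Point C

For each candidate, compare |candidate − station| to the reported distance:
Point A: residuals A 59.5, B 62.5, C 62.4 → max 62.5 km
Point B: residuals A 26.2, B 26.4, C 9.8 → max 26.4 km
Point C: residuals A 0.0, B 0.1, C 0.0 → max 0.1 km
Point D: residuals A 31.5, B 33.1, C 2.9 → max 33.1 km
Point E: residuals A 32.9, B 33.0, C 32.1 → max 33.0 km
Only Point C has all residuals ≈ 0.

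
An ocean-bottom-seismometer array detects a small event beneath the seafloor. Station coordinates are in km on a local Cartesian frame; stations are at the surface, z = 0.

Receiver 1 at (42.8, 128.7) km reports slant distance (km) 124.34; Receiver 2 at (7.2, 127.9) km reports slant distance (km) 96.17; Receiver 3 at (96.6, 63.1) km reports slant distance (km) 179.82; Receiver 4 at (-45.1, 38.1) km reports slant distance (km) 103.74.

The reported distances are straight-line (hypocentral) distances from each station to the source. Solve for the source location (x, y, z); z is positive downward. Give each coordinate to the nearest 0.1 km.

(-62.0, 116.5, 65.8)

Each station gives a sphere (x−x_i)² + (y−y_i)² + z² = d_i² (stations at z=0).
Subtracting the Receiver 1 sphere from Receiver 2 and Receiver 3: z² cancels, leaving linear equations in x and y:
-71.2 x − 1.6 y = 4226.49
107.6 x − 131.2 y = -21957.16
Solving: x ≈ -61.979, y ≈ 116.526 km (keep extra digits for the depth step; rounded: -62.0, 116.5).
Then from the Receiver 1 sphere: z² = 124.34² − (x − 42.8)² − (y − 128.7)² with x = -61.979, y = 116.526, so z ≈ 65.830 ≈ 65.8 km.
Check against Receiver 4 (with the unrounded solution): distance 103.77 ≈ 103.74 km. ✓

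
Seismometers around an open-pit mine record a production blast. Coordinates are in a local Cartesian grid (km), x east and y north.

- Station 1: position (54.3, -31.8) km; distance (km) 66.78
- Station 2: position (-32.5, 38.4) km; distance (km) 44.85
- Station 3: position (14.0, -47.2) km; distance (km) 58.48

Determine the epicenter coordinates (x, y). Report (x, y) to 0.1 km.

2.3 km east, 10.1 km north

Circle about each station: (x − 54.3)² + (y + 31.8)² = 66.78²; (x + 32.5)² + (y − 38.4)² = 44.85²; (x − 14.0)² + (y + 47.2)² = 58.48².
Subtracting the Station 1 equation from the Station 2 and Station 3 equations removes the quadratic terms:
-173.6 x + 140.4 y = 1019.13
-80.6 x − 30.8 y = -496.23
Solving the 2×2 system: x ≈ 2.3, y ≈ 10.1 km.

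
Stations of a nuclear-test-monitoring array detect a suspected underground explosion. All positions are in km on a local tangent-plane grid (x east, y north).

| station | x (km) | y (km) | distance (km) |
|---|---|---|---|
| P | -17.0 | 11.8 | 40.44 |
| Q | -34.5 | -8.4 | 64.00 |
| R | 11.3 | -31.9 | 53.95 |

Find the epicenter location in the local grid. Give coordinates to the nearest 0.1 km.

Circle about each station: (x + 17.0)² + (y − 11.8)² = 40.44²; (x + 34.5)² + (y + 8.4)² = 64.00²; (x − 11.3)² + (y + 31.9)² = 53.95².
Subtracting the P equation from the Q and R equations removes the quadratic terms:
-35.0 x − 40.4 y = -1628.04
56.6 x − 87.4 y = -558.15
Solving the 2×2 system: x ≈ 22.4, y ≈ 20.9 km.

22.4 km east, 20.9 km north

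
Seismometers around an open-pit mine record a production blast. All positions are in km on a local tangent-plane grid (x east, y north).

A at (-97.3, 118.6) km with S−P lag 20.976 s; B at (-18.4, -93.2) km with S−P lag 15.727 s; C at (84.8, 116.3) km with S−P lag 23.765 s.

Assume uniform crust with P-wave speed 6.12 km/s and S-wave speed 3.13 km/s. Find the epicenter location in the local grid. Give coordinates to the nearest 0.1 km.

(-21.7, 7.5)

Distance from S−P lag: d = Δt · v_P v_S / (v_P − v_S) = Δt · (6.12·3.13)/(6.12−3.13) ≈ 6.4066·Δt.
So d_A = 134.38, d_B = 100.76, d_C = 152.25 km.
Circle about each station: (x + 97.3)² + (y − 118.6)² = 134.38²; (x + 18.4)² + (y + 93.2)² = 100.76²; (x − 84.8)² + (y − 116.3)² = 152.25².
Subtracting pairs of circle equations eliminates x²+y² and gives linear equations (the radical axes):
157.8 x − 423.6 y = -6603.04
364.2 x − 4.6 y = -7938.60
Solving the 2×2 system: x ≈ -21.7, y ≈ 7.5 km.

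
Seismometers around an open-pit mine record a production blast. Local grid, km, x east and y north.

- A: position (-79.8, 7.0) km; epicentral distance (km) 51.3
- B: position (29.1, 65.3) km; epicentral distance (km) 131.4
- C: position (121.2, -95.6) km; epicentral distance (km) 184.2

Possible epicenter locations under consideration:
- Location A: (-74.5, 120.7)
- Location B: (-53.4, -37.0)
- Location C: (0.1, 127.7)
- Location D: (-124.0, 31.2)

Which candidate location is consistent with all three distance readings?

For each candidate, compare |candidate − station| to the reported distance:
Location A: residuals A 62.5, B 13.9, C 107.5 → max 107.5 km
Location B: residuals A 0.0, B 0.0, C 0.0 → max 0.0 km
Location C: residuals A 93.4, B 62.6, C 69.8 → max 93.4 km
Location D: residuals A 0.9, B 25.5, C 91.8 → max 91.8 km
Only Location B has all residuals ≈ 0.

Location B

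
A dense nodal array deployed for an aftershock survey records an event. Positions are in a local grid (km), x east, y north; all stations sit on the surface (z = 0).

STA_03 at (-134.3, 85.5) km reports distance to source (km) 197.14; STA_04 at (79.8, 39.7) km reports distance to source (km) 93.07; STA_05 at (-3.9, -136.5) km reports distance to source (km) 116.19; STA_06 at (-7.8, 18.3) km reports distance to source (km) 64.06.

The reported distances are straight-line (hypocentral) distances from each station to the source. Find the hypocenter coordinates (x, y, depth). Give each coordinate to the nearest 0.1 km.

(23.9, -28.0, 30.9)

Each station gives a sphere (x−x_i)² + (y−y_i)² + z² = d_i² (stations at z=0).
Subtracting the STA_03 sphere from STA_04 and STA_05: z² cancels, leaving linear equations in x and y:
428.2 x − 91.6 y = 12799.54
260.8 x − 444.0 y = 18664.78
Solving: x ≈ 23.902, y ≈ -27.998 km (keep extra digits for the depth step; rounded: 23.9, -28.0).
Then from the STA_03 sphere: z² = 197.14² − (x + 134.3)² − (y − 85.5)² with x = 23.902, y = -27.998, so z ≈ 30.895 ≈ 30.9 km.
Check against STA_06 (with the unrounded solution): distance 64.05 ≈ 64.06 km. ✓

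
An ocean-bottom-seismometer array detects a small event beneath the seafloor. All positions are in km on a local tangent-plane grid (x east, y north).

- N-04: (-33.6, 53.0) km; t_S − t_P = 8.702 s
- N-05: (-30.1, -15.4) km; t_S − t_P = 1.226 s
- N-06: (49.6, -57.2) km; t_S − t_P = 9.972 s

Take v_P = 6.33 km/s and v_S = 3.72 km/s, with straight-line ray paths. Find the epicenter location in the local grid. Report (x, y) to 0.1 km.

Distance from S−P lag: d = Δt · v_P v_S / (v_P − v_S) = Δt · (6.33·3.72)/(6.33−3.72) ≈ 9.0221·Δt.
So d_N-04 = 78.51, d_N-05 = 11.06, d_N-06 = 89.97 km.
Circle about each station: (x + 33.6)² + (y − 53.0)² = 78.51²; (x + 30.1)² + (y + 15.4)² = 11.06²; (x − 49.6)² + (y + 57.2)² = 89.97².
Subtracting the N-04 equation from the N-05 and N-06 equations removes the quadratic terms:
7.0 x − 136.8 y = 3246.71
166.4 x − 220.4 y = -136.74
Solving the 2×2 system: x ≈ -34.6, y ≈ -25.5 km.
Check against N-04 (with the unrounded x, y): √((x + 33.6)²+(y − 53.0)²) = 78.51 ≈ 78.51 km. ✓

-34.6 km east, -25.5 km north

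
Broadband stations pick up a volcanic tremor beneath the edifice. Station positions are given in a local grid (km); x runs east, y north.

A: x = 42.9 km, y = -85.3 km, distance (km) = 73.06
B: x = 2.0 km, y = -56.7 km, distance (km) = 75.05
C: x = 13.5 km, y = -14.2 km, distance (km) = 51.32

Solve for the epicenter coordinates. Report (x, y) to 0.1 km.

Circle about each station: (x − 42.9)² + (y + 85.3)² = 73.06²; (x − 2.0)² + (y + 56.7)² = 75.05²; (x − 13.5)² + (y + 14.2)² = 51.32².
Subtracting pairs of circle equations eliminates x²+y² and gives linear equations (the radical axes):
-81.8 x + 57.2 y = -6192.35
-58.8 x + 142.2 y = -6028.59
Solving the 2×2 system: x ≈ 64.8, y ≈ -15.6 km.

(64.8, -15.6)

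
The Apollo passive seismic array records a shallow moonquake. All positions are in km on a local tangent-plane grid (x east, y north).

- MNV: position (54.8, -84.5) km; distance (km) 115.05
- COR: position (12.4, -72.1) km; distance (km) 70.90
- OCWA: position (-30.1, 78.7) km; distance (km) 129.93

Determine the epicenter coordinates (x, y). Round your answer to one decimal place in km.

-54.6 km east, -48.9 km north

Circle about each station: (x − 54.8)² + (y + 84.5)² = 115.05²; (x − 12.4)² + (y + 72.1)² = 70.90²; (x + 30.1)² + (y − 78.7)² = 129.93².
Subtracting the MNV equation from the COR and OCWA equations removes the quadratic terms:
-84.8 x + 24.8 y = 3418.57
-169.8 x + 326.4 y = -6688.89
Solving the 2×2 system: x ≈ -54.6, y ≈ -48.9 km.
Check against MNV (with the unrounded x, y): √((x − 54.8)²+(y + 84.5)²) = 115.06 ≈ 115.05 km. ✓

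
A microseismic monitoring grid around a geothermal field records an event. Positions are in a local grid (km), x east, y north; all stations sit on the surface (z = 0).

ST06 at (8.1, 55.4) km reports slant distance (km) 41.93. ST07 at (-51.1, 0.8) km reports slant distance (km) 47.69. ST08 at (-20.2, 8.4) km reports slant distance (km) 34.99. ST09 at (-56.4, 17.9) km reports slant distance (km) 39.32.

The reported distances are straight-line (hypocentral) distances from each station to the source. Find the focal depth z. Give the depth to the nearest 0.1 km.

Each station gives a sphere (x−x_i)² + (y−y_i)² + z² = d_i² (stations at z=0).
Subtracting the ST06 sphere from ST07 and ST08: z² cancels, leaving linear equations in x and y:
-118.4 x − 109.2 y = -1039.13
-56.6 x − 94.0 y = -2122.35
Solving: x ≈ -27.093, y ≈ 38.892 km (keep extra digits for the depth step; rounded: -27.1, 38.9).
Then from the ST06 sphere: z² = 41.93² − (x − 8.1)² − (y − 55.4)² with x = -27.093, y = 38.892, so z ≈ 15.718 ≈ 15.7 km.
Check against ST09 (with the unrounded solution): distance 39.33 ≈ 39.32 km. ✓

z ≈ 15.7 km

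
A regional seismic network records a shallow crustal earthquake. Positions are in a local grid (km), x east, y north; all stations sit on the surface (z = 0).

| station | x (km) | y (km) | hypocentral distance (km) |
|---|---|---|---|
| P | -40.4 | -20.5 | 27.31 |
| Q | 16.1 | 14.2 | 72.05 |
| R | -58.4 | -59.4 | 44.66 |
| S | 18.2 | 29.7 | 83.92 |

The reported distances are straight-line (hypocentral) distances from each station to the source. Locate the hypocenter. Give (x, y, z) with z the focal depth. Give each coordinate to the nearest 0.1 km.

Each station gives a sphere (x−x_i)² + (y−y_i)² + z² = d_i² (stations at z=0).
Subtracting the P sphere from Q and R: z² cancels, leaving linear equations in x and y:
113.0 x + 69.4 y = -6036.93
-36.0 x − 77.8 y = 3637.83
Solving: x ≈ -34.516, y ≈ -30.787 km (keep extra digits for the depth step; rounded: -34.5, -30.8).
Then from the P sphere: z² = 27.31² − (x + 40.4)² − (y + 20.5)² with x = -34.516, y = -30.787, so z ≈ 24.605 ≈ 24.6 km.

(-34.5, -30.8, 24.6)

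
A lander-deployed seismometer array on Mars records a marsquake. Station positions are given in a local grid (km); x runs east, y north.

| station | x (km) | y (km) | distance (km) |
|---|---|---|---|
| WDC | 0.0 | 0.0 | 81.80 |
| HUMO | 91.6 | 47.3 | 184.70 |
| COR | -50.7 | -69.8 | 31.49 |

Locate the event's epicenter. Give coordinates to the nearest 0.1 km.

x ≈ -68.9 km, y ≈ -44.1 km

Circle about each station: x² + y² = 81.80²; (x − 91.6)² + (y − 47.3)² = 184.70²; (x + 50.7)² + (y + 69.8)² = 31.49².
Subtracting the WDC equation from the HUMO and COR equations removes the quadratic terms:
183.2 x + 94.6 y = -16795.00
-101.4 x − 139.6 y = 13142.15
Solving the 2×2 system: x ≈ -68.9, y ≈ -44.1 km.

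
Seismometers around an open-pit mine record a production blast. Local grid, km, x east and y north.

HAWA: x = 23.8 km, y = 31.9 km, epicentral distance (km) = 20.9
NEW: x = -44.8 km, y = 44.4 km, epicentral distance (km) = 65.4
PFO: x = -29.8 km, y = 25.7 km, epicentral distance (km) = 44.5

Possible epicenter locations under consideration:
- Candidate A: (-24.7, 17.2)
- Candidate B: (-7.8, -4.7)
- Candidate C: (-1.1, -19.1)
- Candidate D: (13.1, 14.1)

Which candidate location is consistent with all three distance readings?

Candidate D

For each candidate, compare |candidate − station| to the reported distance:
Candidate A: residuals HAWA 29.8, NEW 31.6, PFO 34.6 → max 34.6 km
Candidate B: residuals HAWA 27.5, NEW 3.9, PFO 7.0 → max 27.5 km
Candidate C: residuals HAWA 35.9, NEW 11.7, PFO 8.7 → max 35.9 km
Candidate D: residuals HAWA 0.1, NEW 0.1, PFO 0.1 → max 0.1 km
Only Candidate D has all residuals ≈ 0.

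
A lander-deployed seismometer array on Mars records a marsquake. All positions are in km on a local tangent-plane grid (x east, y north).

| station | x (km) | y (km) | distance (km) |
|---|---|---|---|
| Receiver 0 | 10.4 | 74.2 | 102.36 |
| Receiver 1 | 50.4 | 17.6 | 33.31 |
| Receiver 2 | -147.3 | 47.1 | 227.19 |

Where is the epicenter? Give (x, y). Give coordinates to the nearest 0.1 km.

x ≈ 73.5 km, y ≈ -6.4 km

Circle about each station: (x − 10.4)² + (y − 74.2)² = 102.36²; (x − 50.4)² + (y − 17.6)² = 33.31²; (x + 147.3)² + (y − 47.1)² = 227.19².
Subtracting the Receiver 0 equation from the Receiver 1 and Receiver 2 equations removes the quadratic terms:
80.0 x − 113.2 y = 6604.13
-315.4 x − 54.2 y = -22835.83
Solving the 2×2 system: x ≈ 73.5, y ≈ -6.4 km.
Check against Receiver 0 (with the unrounded x, y): √((x − 10.4)²+(y − 74.2)²) = 102.36 ≈ 102.36 km. ✓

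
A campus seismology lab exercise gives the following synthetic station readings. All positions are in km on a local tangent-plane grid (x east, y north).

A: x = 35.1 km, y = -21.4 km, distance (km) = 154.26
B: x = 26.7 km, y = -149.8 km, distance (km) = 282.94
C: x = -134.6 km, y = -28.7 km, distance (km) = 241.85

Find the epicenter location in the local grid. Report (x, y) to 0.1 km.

(45.7, 132.5)

Circle about each station: (x − 35.1)² + (y + 21.4)² = 154.26²; (x − 26.7)² + (y + 149.8)² = 282.94²; (x + 134.6)² + (y + 28.7)² = 241.85².
Subtracting the A equation from the B and C equations removes the quadratic terms:
-16.8 x − 256.8 y = -34795.94
-339.4 x − 14.6 y = -17444.39
Solving the 2×2 system: x ≈ 45.7, y ≈ 132.5 km.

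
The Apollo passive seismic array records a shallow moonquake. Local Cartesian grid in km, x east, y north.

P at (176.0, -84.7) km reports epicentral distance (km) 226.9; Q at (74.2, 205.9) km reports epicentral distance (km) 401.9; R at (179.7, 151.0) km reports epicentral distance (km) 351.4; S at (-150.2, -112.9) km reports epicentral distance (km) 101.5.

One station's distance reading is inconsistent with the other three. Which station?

Q

Solve using three stations at a time. Using P, R, S (subtract circle equations pairwise → linear system) gives (x, y) ≈ (-48.7, -116.0).
Distances from that point to each station vs reported:
  P: calculated 226.9 vs reported 226.9 → residual 0.0 km
  Q: calculated 344.6 vs reported 401.9 → residual 57.3 km
  R: calculated 351.4 vs reported 351.4 → residual 0.0 km
  S: calculated 101.5 vs reported 101.5 → residual 0.0 km
P, R, S are mutually consistent (residuals ≈ 0); Q is off by 57.3 km.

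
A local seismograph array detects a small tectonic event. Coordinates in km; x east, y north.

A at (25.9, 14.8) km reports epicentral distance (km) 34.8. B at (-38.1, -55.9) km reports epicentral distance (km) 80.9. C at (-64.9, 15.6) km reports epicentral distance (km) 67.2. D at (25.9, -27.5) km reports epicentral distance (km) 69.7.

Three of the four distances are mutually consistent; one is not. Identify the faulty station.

B

Solve using three stations at a time. Using A, C, D (subtract circle equations pairwise → linear system) gives (x, y) ≈ (-1.1, 36.8).
Distances from that point to each station vs reported:
  A: calculated 34.8 vs reported 34.8 → residual 0.0 km
  B: calculated 99.8 vs reported 80.9 → residual 18.9 km
  C: calculated 67.2 vs reported 67.2 → residual 0.0 km
  D: calculated 69.7 vs reported 69.7 → residual 0.0 km
A, C, D are mutually consistent (residuals ≈ 0); B is off by 18.9 km.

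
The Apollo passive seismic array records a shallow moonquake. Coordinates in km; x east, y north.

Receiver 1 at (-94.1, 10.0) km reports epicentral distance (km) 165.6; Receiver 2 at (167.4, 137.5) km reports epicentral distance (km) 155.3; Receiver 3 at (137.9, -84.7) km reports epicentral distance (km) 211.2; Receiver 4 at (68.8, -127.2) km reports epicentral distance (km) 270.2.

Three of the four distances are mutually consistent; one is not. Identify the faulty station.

Receiver 3

Solve using three stations at a time. Using Receiver 1, Receiver 2, Receiver 4 (subtract circle equations pairwise → linear system) gives (x, y) ≈ (12.1, 137.0).
Distances from that point to each station vs reported:
  Receiver 1: calculated 165.6 vs reported 165.6 → residual 0.0 km
  Receiver 2: calculated 155.3 vs reported 155.3 → residual 0.0 km
  Receiver 3: calculated 254.9 vs reported 211.2 → residual 43.7 km
  Receiver 4: calculated 270.2 vs reported 270.2 → residual 0.0 km
Receiver 1, Receiver 2, Receiver 4 are mutually consistent (residuals ≈ 0); Receiver 3 is off by 43.7 km.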